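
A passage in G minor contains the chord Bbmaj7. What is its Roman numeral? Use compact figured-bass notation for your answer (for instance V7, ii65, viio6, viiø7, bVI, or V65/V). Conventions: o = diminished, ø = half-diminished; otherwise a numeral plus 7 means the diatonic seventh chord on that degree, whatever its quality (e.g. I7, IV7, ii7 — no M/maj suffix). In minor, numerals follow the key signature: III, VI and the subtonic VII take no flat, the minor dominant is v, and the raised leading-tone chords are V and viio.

III7

The pitches Bb-D-F-A form a major seventh chord rooted on Bb.
In G minor, Bb is the mediant; the diatonic major seventh chord there is III7.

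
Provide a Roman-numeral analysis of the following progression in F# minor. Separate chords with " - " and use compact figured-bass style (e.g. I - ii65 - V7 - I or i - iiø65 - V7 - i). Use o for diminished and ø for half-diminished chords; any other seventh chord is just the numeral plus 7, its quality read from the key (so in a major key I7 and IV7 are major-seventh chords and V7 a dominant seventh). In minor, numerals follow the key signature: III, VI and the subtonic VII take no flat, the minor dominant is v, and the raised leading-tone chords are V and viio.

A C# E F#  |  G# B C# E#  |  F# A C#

A-C#-E-F#: root F# is the tonic; minor seventh chord there is i65.
G#-B-C#-E#: root C# is the dominant; dominant seventh chord there is V43.
F#-A-C#: minor triad on F# = scale degree 1 → i.

i65 - V43 - i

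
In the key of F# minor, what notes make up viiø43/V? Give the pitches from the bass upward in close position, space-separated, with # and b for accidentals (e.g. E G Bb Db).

viiø43/V is a secondary leading-tone chord. The target V is C# in F# minor; the applied chord is rooted a semitone below, on B#.
Building a half-diminished seventh chord on B# gives B#-D#-F#-A#.
With the 43 figure the chord is in second inversion; from the bass F# upward in close position it reads F#-A#-B#-D#.

F# A# B# D#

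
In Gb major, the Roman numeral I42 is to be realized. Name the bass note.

I in Gb major has root Gb; the chord is Gb-Bb-Db-F.
The figure 42 means third inversion — the seventh is in the bass.

F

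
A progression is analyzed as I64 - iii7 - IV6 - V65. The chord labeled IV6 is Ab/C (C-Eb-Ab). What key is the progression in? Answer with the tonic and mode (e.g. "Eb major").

IV6 is given as C-Eb-Ab — a major triad with root Ab.
If Ab is scale degree 4 and the mode makes that degree carry a major triad, the tonic is Eb and the mode is major.

Eb major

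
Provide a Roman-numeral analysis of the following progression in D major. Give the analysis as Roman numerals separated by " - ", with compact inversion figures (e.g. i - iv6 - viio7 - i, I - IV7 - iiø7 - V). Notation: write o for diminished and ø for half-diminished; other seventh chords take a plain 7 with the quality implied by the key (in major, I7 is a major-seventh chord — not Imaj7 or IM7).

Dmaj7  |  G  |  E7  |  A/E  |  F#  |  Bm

Dmaj7: major seventh chord on D = scale degree 1 → I7.
G: root G is the subdominant; major triad there is IV.
E7 is the secondary dominant of V (dominant seventh chord on E): V7/V.
A/E: major triad on A = scale degree 5 → V64.
F#: chromatic; F# is V of vi, so V/vi.
Bm: minor triad on B = scale degree 6 → vi.

I7 - IV - V7/V - V64 - V/vi - vi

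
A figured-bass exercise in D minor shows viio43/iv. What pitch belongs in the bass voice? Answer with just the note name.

The applied chord viio43/iv is rooted on F#: F#-A-C-Eb.
The figure 43 means second inversion — the fifth is in the bass.

C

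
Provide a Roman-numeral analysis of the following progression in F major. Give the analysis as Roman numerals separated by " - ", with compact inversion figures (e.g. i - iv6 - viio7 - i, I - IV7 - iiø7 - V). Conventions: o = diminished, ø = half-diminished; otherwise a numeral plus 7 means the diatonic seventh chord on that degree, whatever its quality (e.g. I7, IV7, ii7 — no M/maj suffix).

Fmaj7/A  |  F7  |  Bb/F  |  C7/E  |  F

I65 - V7/IV - IV64 - V65 - I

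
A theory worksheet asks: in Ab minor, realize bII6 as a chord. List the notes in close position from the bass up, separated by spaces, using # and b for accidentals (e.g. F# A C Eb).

Db Fb Bbb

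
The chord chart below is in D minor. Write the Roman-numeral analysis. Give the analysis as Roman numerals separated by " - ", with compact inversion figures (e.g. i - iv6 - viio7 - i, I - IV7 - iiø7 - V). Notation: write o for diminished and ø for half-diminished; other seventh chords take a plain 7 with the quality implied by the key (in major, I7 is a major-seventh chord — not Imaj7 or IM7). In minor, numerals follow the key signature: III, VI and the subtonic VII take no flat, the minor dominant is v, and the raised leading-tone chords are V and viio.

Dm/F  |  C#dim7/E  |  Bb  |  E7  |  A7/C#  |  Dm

Dm/F has root D, degree 1 in D minor, so i6.
C#dim7/E: fully diminished seventh chord on C# = scale degree 7 → viio65.
Bb has root Bb, degree 6 in D minor, so VI.
E7 is the secondary dominant of V (dominant seventh chord on E): V7/V.
A7/C#: root A is the dominant; dominant seventh chord there is V65.
Dm: root D is the tonic; minor triad there is i.

i6 - viio65 - VI - V7/V - V65 - i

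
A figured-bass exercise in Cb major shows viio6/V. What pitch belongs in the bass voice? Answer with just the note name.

Ab

The applied chord viio6/V is rooted on F: F-Ab-Cb.
The figure 6 means first inversion — the third is in the bass.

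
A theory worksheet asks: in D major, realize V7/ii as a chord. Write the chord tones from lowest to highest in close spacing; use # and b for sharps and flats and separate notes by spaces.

B D# F# A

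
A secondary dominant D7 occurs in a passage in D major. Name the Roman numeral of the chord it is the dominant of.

The chord is a dominant seventh chord on D.
A dominant resolves down a perfect fifth: D → G. In D major, G is scale degree 4, i.e. IV.

IV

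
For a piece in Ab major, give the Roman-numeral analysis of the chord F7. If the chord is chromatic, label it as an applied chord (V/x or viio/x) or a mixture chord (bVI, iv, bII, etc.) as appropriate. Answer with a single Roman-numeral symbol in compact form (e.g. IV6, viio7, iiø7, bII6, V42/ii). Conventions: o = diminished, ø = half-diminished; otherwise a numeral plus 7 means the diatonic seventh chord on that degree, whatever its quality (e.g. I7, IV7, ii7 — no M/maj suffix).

Stacked in thirds the chord is F-A-C-Eb: a dominant seventh chord on F.
F is not a diatonic chord root with this quality in Ab major, but it lies a perfect fifth above Bb (ii), so the chord functions as an applied dominant of ii.

V7/ii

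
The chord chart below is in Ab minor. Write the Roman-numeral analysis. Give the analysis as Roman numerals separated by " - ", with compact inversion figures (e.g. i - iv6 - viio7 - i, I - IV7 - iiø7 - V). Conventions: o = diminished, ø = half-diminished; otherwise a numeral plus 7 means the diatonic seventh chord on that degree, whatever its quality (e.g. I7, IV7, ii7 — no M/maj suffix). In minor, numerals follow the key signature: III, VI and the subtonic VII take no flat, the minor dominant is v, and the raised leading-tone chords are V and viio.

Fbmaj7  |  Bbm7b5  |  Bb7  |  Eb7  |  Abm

Fbmaj7 has root Fb, degree 6 in Ab minor, so VI7.
Bbm7b5: root Bb is the supertonic; half-diminished seventh chord there is iiø7.
Bb7: chromatic; Bb is V of V, so V7/V.
Eb7: dominant seventh chord on Eb = scale degree 5 → V7.
Abm has root Ab, degree 1 in Ab minor, so i.

VI7 - iiø7 - V7/V - V7 - i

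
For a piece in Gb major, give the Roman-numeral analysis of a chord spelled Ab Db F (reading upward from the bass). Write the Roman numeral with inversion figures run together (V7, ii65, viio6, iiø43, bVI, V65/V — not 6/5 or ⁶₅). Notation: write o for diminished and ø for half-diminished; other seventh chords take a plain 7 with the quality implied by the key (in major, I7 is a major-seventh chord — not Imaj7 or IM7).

Stacked in thirds the chord is Db-F-Ab: a major triad on Db.
In Gb major, Db is the dominant; the diatonic major triad there is V.
With Ab in the bass the chord is in second inversion, so the figured bass is 64.

V64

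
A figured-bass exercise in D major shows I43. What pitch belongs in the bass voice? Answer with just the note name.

I in D major has root D; the chord is D-F#-A-C#.
The figure 43 means second inversion — the fifth is in the bass.

A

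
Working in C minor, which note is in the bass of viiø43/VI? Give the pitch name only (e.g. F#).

Db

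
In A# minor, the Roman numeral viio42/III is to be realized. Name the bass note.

The applied chord viio42/III is rooted on B#: B#-D#-F#-A.
The figure 42 means third inversion — the seventh is in the bass.

A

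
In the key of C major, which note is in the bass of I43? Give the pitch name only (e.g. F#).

G

I in C major has root C; the chord is C-E-G-B.
The figure 43 means second inversion — the fifth is in the bass.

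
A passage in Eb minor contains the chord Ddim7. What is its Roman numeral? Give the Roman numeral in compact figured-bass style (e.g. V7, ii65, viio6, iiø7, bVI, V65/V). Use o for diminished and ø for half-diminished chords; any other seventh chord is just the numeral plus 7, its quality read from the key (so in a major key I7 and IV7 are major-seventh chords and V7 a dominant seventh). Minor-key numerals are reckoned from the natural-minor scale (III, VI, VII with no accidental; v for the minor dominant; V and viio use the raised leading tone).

viio7

Stacked in thirds the chord is D-F-Ab-Cb: a fully diminished seventh chord on D.
D is scale degree 7 in Eb minor, and a fully diminished seventh chord on that degree is written viio7.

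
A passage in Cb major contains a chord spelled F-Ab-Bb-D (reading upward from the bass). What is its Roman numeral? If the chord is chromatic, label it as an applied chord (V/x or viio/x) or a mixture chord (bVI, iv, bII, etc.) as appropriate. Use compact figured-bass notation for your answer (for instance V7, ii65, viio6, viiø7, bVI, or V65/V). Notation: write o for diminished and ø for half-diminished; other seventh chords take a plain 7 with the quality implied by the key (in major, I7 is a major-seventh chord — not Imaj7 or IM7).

V43/iii

Stacked in thirds the chord is Bb-D-F-Ab: a dominant seventh chord on Bb.
Bb is not a diatonic chord root with this quality in Cb major, but it lies a perfect fifth above Eb (iii), so the chord functions as an applied dominant of iii.
With F in the bass the chord is in second inversion, so the figured bass is 43.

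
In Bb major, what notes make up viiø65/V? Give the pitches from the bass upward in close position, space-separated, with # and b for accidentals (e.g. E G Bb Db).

G Bb D E

The slash marks an applied leading-tone chord: viio of V. In Bb major, V is F, so the leading tone to it is E, a half step below.
Building a half-diminished seventh chord on E gives E-G-Bb-D.
With the 65 figure the chord is in first inversion; from the bass G upward in close position it reads G-Bb-D-E.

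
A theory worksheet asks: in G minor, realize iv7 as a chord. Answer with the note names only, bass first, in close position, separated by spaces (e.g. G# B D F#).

C Eb G Bb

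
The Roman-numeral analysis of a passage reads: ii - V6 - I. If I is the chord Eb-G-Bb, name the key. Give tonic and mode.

I is given as Eb-G-Bb — a major triad with root Eb.
If Eb is scale degree 1 and the mode makes that degree carry a major triad, the tonic is Eb and the mode is major.

Eb major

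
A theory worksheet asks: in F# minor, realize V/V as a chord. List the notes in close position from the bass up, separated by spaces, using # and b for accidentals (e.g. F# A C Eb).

G# B# D#

V/V is a secondary dominant — the dominant triad of V. V in F# minor is C#, so the applied chord's root is G#, a perfect fifth above.
Building a major triad on G# gives G#-B#-D#.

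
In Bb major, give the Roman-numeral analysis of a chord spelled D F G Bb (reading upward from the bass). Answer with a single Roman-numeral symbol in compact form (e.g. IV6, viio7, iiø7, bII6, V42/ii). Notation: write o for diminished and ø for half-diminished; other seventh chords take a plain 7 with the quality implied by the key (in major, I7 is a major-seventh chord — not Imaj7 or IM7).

The pitches G-Bb-D-F form a minor seventh chord rooted on G.
G is scale degree 6 in Bb major, and a minor seventh chord on that degree is written vi7.
With D in the bass the chord is in second inversion, so the figured bass is 43.

vi43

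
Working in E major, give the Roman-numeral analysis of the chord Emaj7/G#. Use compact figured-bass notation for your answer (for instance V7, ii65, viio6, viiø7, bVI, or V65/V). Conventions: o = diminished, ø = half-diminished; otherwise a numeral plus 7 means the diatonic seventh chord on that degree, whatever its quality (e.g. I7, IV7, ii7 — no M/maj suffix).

I65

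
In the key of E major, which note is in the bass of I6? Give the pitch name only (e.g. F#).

G#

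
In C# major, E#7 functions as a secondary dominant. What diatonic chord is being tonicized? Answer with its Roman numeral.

The chord is a dominant seventh chord on E#.
A dominant resolves down a perfect fifth: E# → A#. In C# major, A# is scale degree 6, i.e. vi.

vi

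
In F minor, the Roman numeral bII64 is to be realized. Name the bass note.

Db

bII in F minor has root Gb; the chord is Gb-Bb-Db.
The figure 64 means second inversion — the fifth is in the bass.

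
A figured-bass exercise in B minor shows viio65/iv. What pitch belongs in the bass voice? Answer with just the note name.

The applied chord viio65/iv is rooted on D#: D#-F#-A-C.
The figure 65 means first inversion — the third is in the bass.

F#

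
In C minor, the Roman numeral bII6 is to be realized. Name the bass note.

bII in C minor has root Db; the chord is Db-F-Ab.
The figure 6 means first inversion — the third is in the bass.

F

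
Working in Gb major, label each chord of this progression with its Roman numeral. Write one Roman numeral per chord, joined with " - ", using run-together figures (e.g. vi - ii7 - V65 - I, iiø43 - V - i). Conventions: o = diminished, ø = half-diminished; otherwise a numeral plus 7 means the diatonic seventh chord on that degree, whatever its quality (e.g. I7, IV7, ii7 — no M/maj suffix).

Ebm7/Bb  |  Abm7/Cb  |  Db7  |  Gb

vi43 - ii65 - V7 - I

Ebm7/Bb: root Eb is the submediant; minor seventh chord there is vi43.
Abm7/Cb has root Ab, degree 2 in Gb major, so ii65.
Db7 has root Db, degree 5 in Gb major, so V7.
Gb has root Gb, degree 1 in Gb major, so I.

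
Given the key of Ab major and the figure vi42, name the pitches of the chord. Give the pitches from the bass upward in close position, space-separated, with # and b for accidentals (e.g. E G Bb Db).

Eb F Ab C

The numeral's case and figure indicate a minor seventh chord. In Ab major its root, scale degree 6, is F.
That chord is spelled F-Ab-C-Eb.
With the 42 figure the chord is in third inversion; from the bass Eb upward in close position it reads Eb-F-Ab-C.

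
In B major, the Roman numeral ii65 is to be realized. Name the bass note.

E

ii in B major has root C#; the chord is C#-E-G#-B.
The figure 65 means first inversion — the third is in the bass.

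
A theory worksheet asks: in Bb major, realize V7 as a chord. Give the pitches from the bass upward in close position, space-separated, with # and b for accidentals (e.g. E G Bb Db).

F A C Eb

In Bb major, the fifth degree is F, and the diatonic chord built there is a dominant seventh chord.
That chord is spelled F-A-C-Eb.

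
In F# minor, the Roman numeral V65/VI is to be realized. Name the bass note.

C#

The applied chord V65/VI is rooted on A: A-C#-E-G.
The figure 65 means first inversion — the third is in the bass.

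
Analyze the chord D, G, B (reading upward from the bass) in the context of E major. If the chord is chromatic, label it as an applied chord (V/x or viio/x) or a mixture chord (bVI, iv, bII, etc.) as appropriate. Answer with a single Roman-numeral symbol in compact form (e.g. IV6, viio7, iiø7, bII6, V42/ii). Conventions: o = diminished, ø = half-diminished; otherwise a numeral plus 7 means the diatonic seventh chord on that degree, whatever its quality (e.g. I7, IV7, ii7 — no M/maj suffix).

bIII64

Stacked in thirds the chord is G-B-D: a major triad on G.
G is the lowered third degree of E major (diatonic 3 would be G#). This is a major triad on the lowered third degree, borrowed from the parallel minor.
With D in the bass the chord is in second inversion, so the figured bass is 64.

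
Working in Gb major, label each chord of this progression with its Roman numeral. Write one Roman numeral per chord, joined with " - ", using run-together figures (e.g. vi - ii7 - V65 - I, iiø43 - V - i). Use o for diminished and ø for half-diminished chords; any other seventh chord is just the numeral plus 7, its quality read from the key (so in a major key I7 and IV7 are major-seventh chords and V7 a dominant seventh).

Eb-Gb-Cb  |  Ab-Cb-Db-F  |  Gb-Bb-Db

IV6 - V43 - I

Eb-Gb-Cb: root Cb is the subdominant; major triad there is IV6.
Ab-Cb-Db-F: root Db is the dominant; dominant seventh chord there is V43.
Gb-Bb-Db: root Gb is the tonic; major triad there is I.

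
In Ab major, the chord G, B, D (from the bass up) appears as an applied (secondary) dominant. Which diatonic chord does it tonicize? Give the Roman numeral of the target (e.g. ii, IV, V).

The chord is a major triad on G.
A dominant resolves down a perfect fifth: G → C. In Ab major, C is scale degree 3, i.e. iii.

iii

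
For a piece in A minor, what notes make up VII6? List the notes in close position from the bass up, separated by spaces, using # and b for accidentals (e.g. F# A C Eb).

B D G

In A minor, the subtonic is G, and the diatonic chord built there is a major triad.
Stacking thirds from G gives G-B-D.
With the 6 figure the chord is in first inversion; from the bass B upward in close position it reads B-D-G.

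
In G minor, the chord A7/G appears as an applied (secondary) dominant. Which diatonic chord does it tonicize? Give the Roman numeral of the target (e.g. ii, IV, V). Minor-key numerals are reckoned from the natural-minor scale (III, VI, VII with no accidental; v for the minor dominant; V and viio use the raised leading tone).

V

The chord is a dominant seventh chord on A.
A dominant resolves down a perfect fifth: A → D. In G minor, D is scale degree 5, i.e. V.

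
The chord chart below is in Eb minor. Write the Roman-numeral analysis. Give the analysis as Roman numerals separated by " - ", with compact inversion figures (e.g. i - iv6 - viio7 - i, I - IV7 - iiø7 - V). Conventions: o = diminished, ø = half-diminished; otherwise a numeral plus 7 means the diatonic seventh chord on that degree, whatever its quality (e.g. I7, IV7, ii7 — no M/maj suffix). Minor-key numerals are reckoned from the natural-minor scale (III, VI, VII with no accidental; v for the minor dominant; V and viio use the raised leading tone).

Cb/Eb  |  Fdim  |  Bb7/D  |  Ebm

VI6 - iio - V65 - i

Cb/Eb: major triad on Cb = scale degree 6 → VI6.
Fdim has root F, degree 2 in Eb minor, so iio.
Bb7/D: root Bb is the dominant; dominant seventh chord there is V65.
Ebm: minor triad on Eb = scale degree 1 → i.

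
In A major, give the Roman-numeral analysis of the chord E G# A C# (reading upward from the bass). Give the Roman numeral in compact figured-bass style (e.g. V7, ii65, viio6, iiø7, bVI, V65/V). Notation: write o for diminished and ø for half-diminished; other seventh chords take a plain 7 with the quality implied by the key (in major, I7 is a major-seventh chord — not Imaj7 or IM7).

The pitches A-C#-E-G# form a major seventh chord rooted on A.
In A major, A is the tonic; the diatonic major seventh chord there is I7.
With E in the bass the chord is in second inversion, so the figured bass is 43.

I43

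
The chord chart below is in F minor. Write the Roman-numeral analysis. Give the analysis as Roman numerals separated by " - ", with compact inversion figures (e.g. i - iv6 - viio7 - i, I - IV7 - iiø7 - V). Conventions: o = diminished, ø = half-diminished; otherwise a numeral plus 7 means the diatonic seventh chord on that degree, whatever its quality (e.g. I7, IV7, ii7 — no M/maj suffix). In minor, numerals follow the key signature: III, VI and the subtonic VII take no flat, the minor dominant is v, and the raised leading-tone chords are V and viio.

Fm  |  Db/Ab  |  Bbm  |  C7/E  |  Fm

Fm: minor triad on F = scale degree 1 → i.
Db/Ab: root Db is the submediant; major triad there is VI64.
Bbm: root Bb is the subdominant; minor triad there is iv.
C7/E has root C, degree 5 in F minor, so V65.
Fm has root F, degree 1 in F minor, so i.

i - VI64 - iv - V65 - i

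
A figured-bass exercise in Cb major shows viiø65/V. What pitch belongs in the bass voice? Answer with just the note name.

The applied chord viiø65/V is rooted on F: F-Ab-Cb-Eb.
The figure 65 means first inversion — the third is in the bass.

Ab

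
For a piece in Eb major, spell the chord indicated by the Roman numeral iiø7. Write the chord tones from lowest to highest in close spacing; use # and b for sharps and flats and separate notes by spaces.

iiø7 is the half-diminished supertonic seventh, borrowed from the parallel minor. In Eb major that root is F.
So the chord is F-Ab-Cb-Eb, a half-diminished seventh chord.

F Ab Cb Eb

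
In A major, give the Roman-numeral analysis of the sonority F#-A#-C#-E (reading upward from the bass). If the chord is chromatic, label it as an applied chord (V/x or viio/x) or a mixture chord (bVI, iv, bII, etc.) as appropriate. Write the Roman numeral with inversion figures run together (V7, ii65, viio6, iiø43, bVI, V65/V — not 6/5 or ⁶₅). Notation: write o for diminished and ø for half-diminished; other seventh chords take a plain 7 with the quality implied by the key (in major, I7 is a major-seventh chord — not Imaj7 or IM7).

The pitches F#-A#-C#-E form a dominant seventh chord rooted on F#.
F# is not a diatonic chord root with this quality in A major, but it lies a perfect fifth above B (ii), so the chord functions as an applied dominant of ii.

V7/ii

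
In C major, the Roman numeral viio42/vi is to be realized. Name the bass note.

The applied chord viio42/vi is rooted on G#: G#-B-D-F.
The figure 42 means third inversion — the seventh is in the bass.

F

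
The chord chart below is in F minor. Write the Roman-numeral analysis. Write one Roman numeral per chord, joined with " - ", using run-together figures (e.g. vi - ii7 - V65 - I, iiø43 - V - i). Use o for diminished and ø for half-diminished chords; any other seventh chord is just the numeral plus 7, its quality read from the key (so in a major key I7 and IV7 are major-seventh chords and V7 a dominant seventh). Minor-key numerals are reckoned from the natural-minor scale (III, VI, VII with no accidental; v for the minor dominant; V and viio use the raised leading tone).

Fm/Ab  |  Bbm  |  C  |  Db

Fm/Ab: root F is the tonic; minor triad there is i6.
Bbm: minor triad on Bb = scale degree 4 → iv.
C: major triad on C = scale degree 5 → V.
Db has root Db, degree 6 in F minor, so VI.

i6 - iv - V - VI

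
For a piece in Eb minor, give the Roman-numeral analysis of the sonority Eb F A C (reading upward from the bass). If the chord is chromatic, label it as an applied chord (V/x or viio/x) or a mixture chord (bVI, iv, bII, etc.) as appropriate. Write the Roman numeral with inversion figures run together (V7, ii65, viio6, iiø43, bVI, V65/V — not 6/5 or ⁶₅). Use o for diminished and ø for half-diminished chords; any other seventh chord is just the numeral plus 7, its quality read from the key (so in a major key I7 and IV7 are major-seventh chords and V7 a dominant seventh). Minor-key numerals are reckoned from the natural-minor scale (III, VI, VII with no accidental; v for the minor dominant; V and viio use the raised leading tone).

V42/V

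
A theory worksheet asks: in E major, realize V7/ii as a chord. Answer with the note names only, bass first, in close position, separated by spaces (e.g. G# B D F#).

V7/ii is a secondary dominant — the dominant seventh of ii. ii in E major is F#, so the applied chord's root is C#, a perfect fifth above.
Building a dominant seventh chord on C# gives C#-E#-G#-B.

C# E# G# B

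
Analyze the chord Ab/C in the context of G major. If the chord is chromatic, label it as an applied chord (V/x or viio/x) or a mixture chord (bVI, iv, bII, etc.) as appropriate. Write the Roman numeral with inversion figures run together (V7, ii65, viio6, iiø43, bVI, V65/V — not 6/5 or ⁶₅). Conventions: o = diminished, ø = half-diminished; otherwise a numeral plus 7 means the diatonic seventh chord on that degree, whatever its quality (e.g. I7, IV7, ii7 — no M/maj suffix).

The pitches Ab-C-Eb form a major triad rooted on Ab.
Ab is the lowered second degree of G major (diatonic 2 would be A). This is the Neapolitan sixth — a major triad on the lowered second degree, here in its customary first inversion.
With C in the bass the chord is in first inversion, so the figured bass is 6.

bII6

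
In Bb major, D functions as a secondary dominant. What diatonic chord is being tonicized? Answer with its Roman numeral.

vi

The chord is a major triad on D.
A dominant resolves down a perfect fifth: D → G. In Bb major, G is scale degree 6, i.e. vi.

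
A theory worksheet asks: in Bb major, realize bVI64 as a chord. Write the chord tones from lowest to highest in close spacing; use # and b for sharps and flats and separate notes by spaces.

Db Gb Bb

Scale degree 6 in Bb major is G; lowering it a half step gives Gb. bVI64 is a major triad on the lowered sixth degree, borrowed from the parallel minor.
So the chord is Gb-Bb-Db.
With the 64 figure the chord is in second inversion; from the bass Db upward in close position it reads Db-Gb-Bb.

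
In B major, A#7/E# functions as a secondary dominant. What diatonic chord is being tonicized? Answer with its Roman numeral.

The chord is a dominant seventh chord on A#.
A dominant resolves down a perfect fifth: A# → D#. In B major, D# is scale degree 3, i.e. iii.

iii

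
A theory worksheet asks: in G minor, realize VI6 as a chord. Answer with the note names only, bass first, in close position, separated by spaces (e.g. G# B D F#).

G Bb Eb

The numeral's case and figure indicate a major triad. In G minor its root, scale degree 6, is Eb.
That chord is spelled Eb-G-Bb.
The figured bass 6 indicates first inversion, placing the third (G) in the bass: G-Bb-Eb.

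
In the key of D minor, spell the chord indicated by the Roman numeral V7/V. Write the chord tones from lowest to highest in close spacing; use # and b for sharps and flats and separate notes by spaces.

E G# B D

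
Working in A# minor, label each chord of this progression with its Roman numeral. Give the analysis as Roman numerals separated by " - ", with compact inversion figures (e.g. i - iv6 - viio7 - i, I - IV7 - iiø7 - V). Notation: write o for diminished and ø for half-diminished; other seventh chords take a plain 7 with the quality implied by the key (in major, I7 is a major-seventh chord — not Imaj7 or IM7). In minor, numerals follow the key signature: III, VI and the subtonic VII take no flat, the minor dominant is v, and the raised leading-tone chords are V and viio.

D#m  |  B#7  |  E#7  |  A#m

iv - V7/V - V7 - i

D#m: minor triad on D# = scale degree 4 → iv.
B#7: a dominant seventh chord on B#, the applied dominant of V → V7/V.
E#7: dominant seventh chord on E# = scale degree 5 → V7.
A#m: minor triad on A# = scale degree 1 → i.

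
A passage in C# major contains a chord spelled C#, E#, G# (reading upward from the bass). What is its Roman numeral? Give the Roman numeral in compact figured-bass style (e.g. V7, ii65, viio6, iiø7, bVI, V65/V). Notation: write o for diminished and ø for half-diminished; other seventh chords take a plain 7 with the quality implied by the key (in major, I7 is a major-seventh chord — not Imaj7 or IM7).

I

Stacked in thirds the chord is C#-E#-G#: a major triad on C#.
C# is scale degree 1 in C# major, and a major triad on that degree is written I.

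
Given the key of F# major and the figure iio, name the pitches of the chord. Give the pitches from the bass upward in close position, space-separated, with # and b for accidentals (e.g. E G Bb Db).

G# B D

Scale degree 2 in F# major is G#; here the chord built on it is altered to a diminished triad. iio is the diminished supertonic triad, borrowed from the parallel minor.
So the chord is G#-B-D.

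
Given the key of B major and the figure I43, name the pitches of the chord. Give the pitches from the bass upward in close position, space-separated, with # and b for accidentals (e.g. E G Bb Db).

F# A# B D#

In B major, the tonic is B, and the diatonic chord built there is a major seventh chord.
Stacking thirds from B gives B-D#-F#-A#.
With the 43 figure the chord is in second inversion; from the bass F# upward in close position it reads F#-A#-B-D#.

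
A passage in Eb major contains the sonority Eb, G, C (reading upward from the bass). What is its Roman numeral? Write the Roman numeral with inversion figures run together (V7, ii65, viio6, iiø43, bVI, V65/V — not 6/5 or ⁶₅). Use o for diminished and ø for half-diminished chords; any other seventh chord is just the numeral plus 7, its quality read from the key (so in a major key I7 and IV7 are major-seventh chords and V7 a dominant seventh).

Stacked in thirds the chord is C-Eb-G: a minor triad on C.
In Eb major, C is the submediant; the diatonic minor triad there is vi.
With Eb in the bass the chord is in first inversion, so the figured bass is 6.

vi6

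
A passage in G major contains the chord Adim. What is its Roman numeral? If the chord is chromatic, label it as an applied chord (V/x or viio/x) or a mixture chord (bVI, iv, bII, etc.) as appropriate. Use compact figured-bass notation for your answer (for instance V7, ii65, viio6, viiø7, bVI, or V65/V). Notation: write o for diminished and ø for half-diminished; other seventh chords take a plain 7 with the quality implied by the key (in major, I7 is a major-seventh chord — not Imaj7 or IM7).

Stacked in thirds the chord is A-C-Eb: a diminished triad on A.
A is the second degree of G major. This is the diminished supertonic triad, borrowed from the parallel minor.

iio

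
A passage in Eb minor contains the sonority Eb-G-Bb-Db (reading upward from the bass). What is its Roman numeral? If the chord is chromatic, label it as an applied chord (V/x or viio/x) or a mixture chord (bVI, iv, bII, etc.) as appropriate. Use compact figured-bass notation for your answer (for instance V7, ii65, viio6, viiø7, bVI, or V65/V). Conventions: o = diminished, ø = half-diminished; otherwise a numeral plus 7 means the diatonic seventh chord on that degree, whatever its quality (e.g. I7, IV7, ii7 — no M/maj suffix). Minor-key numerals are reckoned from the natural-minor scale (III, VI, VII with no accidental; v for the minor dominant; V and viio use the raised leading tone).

The pitches Eb-G-Bb-Db form a dominant seventh chord rooted on Eb.
Eb is not a diatonic chord root with this quality in Eb minor, but it lies a perfect fifth above Ab (iv), so the chord functions as an applied dominant of iv.

V7/iv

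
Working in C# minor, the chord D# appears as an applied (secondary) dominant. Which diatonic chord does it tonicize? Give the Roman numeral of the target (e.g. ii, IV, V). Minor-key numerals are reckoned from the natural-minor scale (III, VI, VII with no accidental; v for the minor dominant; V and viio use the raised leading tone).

The chord is a major triad on D#.
A dominant resolves down a perfect fifth: D# → G#. In C# minor, G# is scale degree 5, i.e. V.

V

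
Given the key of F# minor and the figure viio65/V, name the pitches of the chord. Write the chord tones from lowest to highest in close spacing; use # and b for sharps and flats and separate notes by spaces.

viio65/V is a secondary leading-tone chord. The target V is C# in F# minor; the applied chord is rooted a semitone below, on B#.
Building a fully diminished seventh chord on B# gives B#-D#-F#-A.
With the 65 figure the chord is in first inversion; from the bass D# upward in close position it reads D#-F#-A-B#.

D# F# A B#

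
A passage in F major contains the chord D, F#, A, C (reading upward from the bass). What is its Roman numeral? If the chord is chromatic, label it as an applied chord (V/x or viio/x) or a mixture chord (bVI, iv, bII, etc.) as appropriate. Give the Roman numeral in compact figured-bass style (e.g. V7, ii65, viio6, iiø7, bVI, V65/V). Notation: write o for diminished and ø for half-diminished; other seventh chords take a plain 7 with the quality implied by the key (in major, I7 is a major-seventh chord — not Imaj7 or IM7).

V7/ii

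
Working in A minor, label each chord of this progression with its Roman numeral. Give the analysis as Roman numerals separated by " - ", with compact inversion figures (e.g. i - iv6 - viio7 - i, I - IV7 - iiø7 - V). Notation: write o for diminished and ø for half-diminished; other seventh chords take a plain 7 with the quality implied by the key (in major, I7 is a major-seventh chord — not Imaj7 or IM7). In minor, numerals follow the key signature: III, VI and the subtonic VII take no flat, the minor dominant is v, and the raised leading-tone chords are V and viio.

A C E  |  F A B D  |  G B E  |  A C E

i - iiø43 - v6 - i

A-C-E: minor triad on A = scale degree 1 → i.
F-A-B-D: half-diminished seventh chord on B = scale degree 2 → iiø43.
G-B-E: root E is the dominant; minor triad there is v6.
A-C-E: root A is the tonic; minor triad there is i.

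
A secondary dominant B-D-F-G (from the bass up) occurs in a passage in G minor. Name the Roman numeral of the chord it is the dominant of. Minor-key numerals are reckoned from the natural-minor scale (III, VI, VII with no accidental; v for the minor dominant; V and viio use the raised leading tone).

The chord is a dominant seventh chord on G.
A dominant resolves down a perfect fifth: G → C. In G minor, C is scale degree 4, i.e. iv.

iv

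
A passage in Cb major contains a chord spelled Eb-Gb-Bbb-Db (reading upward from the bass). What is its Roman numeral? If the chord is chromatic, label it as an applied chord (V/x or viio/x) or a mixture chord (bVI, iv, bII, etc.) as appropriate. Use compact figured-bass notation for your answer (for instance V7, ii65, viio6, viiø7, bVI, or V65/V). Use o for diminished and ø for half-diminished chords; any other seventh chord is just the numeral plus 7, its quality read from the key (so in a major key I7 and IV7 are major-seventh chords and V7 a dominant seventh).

Stacked in thirds the chord is Eb-Gb-Bbb-Db: a half-diminished seventh chord on Eb.
Eb sits a half step below Fb (IV in Cb major); a diminished chord there is the applied leading-tone chord of IV.

viiø7/IV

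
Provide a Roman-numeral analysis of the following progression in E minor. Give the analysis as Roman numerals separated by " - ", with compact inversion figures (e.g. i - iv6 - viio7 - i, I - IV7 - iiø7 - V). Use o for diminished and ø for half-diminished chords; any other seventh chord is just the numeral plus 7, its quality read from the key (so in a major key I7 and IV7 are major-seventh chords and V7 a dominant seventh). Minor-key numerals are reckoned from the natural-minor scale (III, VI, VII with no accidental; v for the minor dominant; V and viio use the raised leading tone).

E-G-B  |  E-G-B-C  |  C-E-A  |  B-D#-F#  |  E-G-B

E-G-B has root E, degree 1 in E minor, so i.
E-G-B-C: root C is the submediant; major seventh chord there is VI65.
C-E-A: root A is the subdominant; minor triad there is iv6.
B-D#-F#: root B is the dominant; major triad there is V.
E-G-B: minor triad on E = scale degree 1 → i.

i - VI65 - iv6 - V - i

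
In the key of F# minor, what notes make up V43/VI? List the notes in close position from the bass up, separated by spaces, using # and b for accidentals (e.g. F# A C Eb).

E G A C#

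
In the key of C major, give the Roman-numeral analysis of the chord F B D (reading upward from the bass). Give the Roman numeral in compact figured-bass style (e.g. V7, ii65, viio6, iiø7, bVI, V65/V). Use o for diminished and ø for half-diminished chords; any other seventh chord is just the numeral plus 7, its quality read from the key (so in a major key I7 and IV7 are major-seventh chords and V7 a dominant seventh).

viio64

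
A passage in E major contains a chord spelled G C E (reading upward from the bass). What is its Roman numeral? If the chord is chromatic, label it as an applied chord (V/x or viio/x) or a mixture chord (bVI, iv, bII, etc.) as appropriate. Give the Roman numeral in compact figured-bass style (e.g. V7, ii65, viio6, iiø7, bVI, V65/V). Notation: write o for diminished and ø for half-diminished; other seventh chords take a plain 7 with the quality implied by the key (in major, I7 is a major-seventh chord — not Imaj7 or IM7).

Stacked in thirds the chord is C-E-G: a major triad on C.
C is the lowered sixth degree of E major (diatonic 6 would be C#). This is a major triad on the lowered sixth degree, borrowed from the parallel minor.
With G in the bass the chord is in second inversion, so the figured bass is 64.

bVI64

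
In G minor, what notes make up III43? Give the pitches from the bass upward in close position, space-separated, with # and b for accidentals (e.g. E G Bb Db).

F A Bb D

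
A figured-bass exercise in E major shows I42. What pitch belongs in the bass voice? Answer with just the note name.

D#

I in E major has root E; the chord is E-G#-B-D#.
The figure 42 means third inversion — the seventh is in the bass.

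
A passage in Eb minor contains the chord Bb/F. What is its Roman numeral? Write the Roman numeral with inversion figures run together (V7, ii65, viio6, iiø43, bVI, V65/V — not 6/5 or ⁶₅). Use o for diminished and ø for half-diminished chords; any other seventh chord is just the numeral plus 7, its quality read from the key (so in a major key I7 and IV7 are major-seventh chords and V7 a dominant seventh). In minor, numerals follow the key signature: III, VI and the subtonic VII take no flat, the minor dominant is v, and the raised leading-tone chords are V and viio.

Stacked in thirds the chord is Bb-D-F: a major triad on Bb.
In Eb minor, Bb is the dominant; the diatonic major triad there is V.
With F in the bass the chord is in second inversion, so the figured bass is 64.

V64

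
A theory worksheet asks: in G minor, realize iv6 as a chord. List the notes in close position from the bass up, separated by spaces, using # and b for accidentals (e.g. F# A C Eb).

The numeral's case and figure indicate a minor triad. In G minor its root, the subdominant, is C.
Stacking thirds from C gives C-Eb-G.
The figured bass 6 indicates first inversion, placing the third (Eb) in the bass: Eb-G-C.

Eb G C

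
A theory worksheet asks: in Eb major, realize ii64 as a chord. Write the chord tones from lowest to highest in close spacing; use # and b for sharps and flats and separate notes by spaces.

C F Ab

The numeral's case and figure indicate a minor triad. In Eb major its root, the second degree, is F.
That chord is spelled F-Ab-C.
With the 64 figure the chord is in second inversion; from the bass C upward in close position it reads C-F-Ab.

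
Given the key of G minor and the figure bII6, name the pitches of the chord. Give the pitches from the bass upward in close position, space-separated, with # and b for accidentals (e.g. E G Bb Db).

C Eb Ab

Scale degree 2 in G minor is A; lowering it a half step gives Ab. bII6 is the Neapolitan sixth — a major triad on the lowered second degree, here in its customary first inversion.
So the chord is Ab-C-Eb.
The figured bass 6 indicates first inversion, placing the third (C) in the bass: C-Eb-Ab.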